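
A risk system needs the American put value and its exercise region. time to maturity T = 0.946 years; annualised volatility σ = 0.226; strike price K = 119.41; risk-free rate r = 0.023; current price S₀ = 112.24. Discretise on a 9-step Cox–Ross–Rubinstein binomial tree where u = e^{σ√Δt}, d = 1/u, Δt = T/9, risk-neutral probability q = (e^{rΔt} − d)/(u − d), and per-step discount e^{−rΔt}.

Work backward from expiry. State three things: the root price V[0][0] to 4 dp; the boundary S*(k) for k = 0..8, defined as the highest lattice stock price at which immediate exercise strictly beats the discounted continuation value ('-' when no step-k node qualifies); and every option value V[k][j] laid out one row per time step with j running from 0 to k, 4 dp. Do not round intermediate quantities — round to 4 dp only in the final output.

price = 12.7561
boundary = - - - 90.0915 83.7265 90.0915 96.9405 104.3101 96.9405
tree:
12.7561
17.3867 8.1538
22.9655 11.8518 4.4686
29.3185 16.6780 7.0483 1.8919
35.6835 22.5985 10.7956 3.3080 0.4747
41.5989 29.3185 15.9395 5.6668 0.9482 0.0000
47.0964 35.6835 22.4695 9.4395 1.8942 0.0000 0.0000
52.2054 41.5989 29.3185 15.0999 3.7840 0.0000 0.0000 0.0000
56.9535 47.0964 35.6835 22.4695 7.5589 0.0000 0.0000 0.0000 0.0000
61.3661 52.2054 41.5989 29.3185 15.0999 0.0000 0.0000 0.0000 0.0000 0.0000

Δt=0.10511  u=1.07602  d=0.92935  q=0.49819  discount=0.99759
step 9 (expiry): payoffs max(K−S,0) = 61.3661 52.2054 41.5989 29.3185 15.0999 0.0000 0.0000 0.0000 0.0000 0.0000
step 8: (k=8,j=0): S=62.4565, (K−S)⁺=56.9535, hold=56.6652 ⇒ V=56.9535 exercise | (k=8,j=1): S=72.3136, (K−S)⁺=47.0964, hold=46.8080 ⇒ V=47.0964 exercise | (k=8,j=2): S=83.7265, (K−S)⁺=35.6835, hold=35.3952 ⇒ V=35.6835 exercise | (k=8,j=3): S=96.9405, (K−S)⁺=22.4695, hold=22.1812 ⇒ V=22.4695 exercise | (k=8,j=4): S=112.2400, (K−S)⁺=7.1700, hold=7.5589 ⇒ V=7.5589 continue | (k=8,j=5): S=129.9541, (K−S)⁺=0.0000, hold=0.0000 ⇒ V=0.0000 continue | (k=8,j=6): S=150.4640, (K−S)⁺=0.0000, hold=0.0000 ⇒ V=0.0000 continue | (k=8,j=7): S=174.2108, (K−S)⁺=0.0000, hold=0.0000 ⇒ V=0.0000 continue | (k=8,j=8): S=201.7054, (K−S)⁺=0.0000, hold=0.0000 ⇒ V=0.0000 continue  boundary S*=96.9405
step 7: (k=7,j=0): S=67.2046, (K−S)⁺=52.2054, hold=51.9171 ⇒ V=52.2054 exercise | (k=7,j=1): S=77.8111, (K−S)⁺=41.5989, hold=41.3106 ⇒ V=41.5989 exercise | (k=7,j=2): S=90.0915, (K−S)⁺=29.3185, hold=29.0301 ⇒ V=29.3185 exercise | (k=7,j=3): S=104.3101, (K−S)⁺=15.0999, hold=15.0049 ⇒ V=15.0999 exercise | (k=7,j=4): S=120.7727, (K−S)⁺=0.0000, hold=3.7840 ⇒ V=3.7840 continue | (k=7,j=5): S=139.8335, (K−S)⁺=0.0000, hold=0.0000 ⇒ V=0.0000 continue | (k=7,j=6): S=161.9026, (K−S)⁺=0.0000, hold=0.0000 ⇒ V=0.0000 continue | (k=7,j=7): S=187.4547, (K−S)⁺=0.0000, hold=0.0000 ⇒ V=0.0000 continue  boundary S*=104.3101
step 6: (k=6,j=0): S=72.3136, (K−S)⁺=47.0964, hold=46.8080 ⇒ V=47.0964 exercise | (k=6,j=1): S=83.7265, (K−S)⁺=35.6835, hold=35.3952 ⇒ V=35.6835 exercise | (k=6,j=2): S=96.9405, (K−S)⁺=22.4695, hold=22.1812 ⇒ V=22.4695 exercise | (k=6,j=3): S=112.2400, (K−S)⁺=7.1700, hold=9.4395 ⇒ V=9.4395 continue | (k=6,j=4): S=129.9541, (K−S)⁺=0.0000, hold=1.8942 ⇒ V=1.8942 continue | (k=6,j=5): S=150.4640, (K−S)⁺=0.0000, hold=0.0000 ⇒ V=0.0000 continue | (k=6,j=6): S=174.2108, (K−S)⁺=0.0000, hold=0.0000 ⇒ V=0.0000 continue  boundary S*=96.9405
step 5: (k=5,j=0): S=77.8111, (K−S)⁺=41.5989, hold=41.3106 ⇒ V=41.5989 exercise | (k=5,j=1): S=90.0915, (K−S)⁺=29.3185, hold=29.0301 ⇒ V=29.3185 exercise | (k=5,j=2): S=104.3101, (K−S)⁺=15.0999, hold=15.9395 ⇒ V=15.9395 continue | (k=5,j=3): S=120.7727, (K−S)⁺=0.0000, hold=5.6668 ⇒ V=5.6668 continue | (k=5,j=4): S=139.8335, (K−S)⁺=0.0000, hold=0.9482 ⇒ V=0.9482 continue | (k=5,j=5): S=161.9026, (K−S)⁺=0.0000, hold=0.0000 ⇒ V=0.0000 continue  boundary S*=90.0915
step 4: (k=4,j=0): S=83.7265, (K−S)⁺=35.6835, hold=35.3952 ⇒ V=35.6835 exercise | (k=4,j=1): S=96.9405, (K−S)⁺=22.4695, hold=22.5985 ⇒ V=22.5985 continue | (k=4,j=2): S=112.2400, (K−S)⁺=7.1700, hold=10.7956 ⇒ V=10.7956 continue | (k=4,j=3): S=129.9541, (K−S)⁺=0.0000, hold=3.3080 ⇒ V=3.3080 continue | (k=4,j=4): S=150.4640, (K−S)⁺=0.0000, hold=0.4747 ⇒ V=0.4747 continue  boundary S*=83.7265
step 3: (k=3,j=0): S=90.0915, (K−S)⁺=29.3185, hold=29.0942 ⇒ V=29.3185 exercise | (k=3,j=1): S=104.3101, (K−S)⁺=15.0999, hold=16.6780 ⇒ V=16.6780 continue | (k=3,j=2): S=120.7727, (K−S)⁺=0.0000, hold=7.0483 ⇒ V=7.0483 continue | (k=3,j=3): S=139.8335, (K−S)⁺=0.0000, hold=1.8919 ⇒ V=1.8919 continue  boundary S*=90.0915
step 2: (k=2,j=0): S=96.9405, (K−S)⁺=22.4695, hold=22.9655 ⇒ V=22.9655 continue | (k=2,j=1): S=112.2400, (K−S)⁺=7.1700, hold=11.8518 ⇒ V=11.8518 continue | (k=2,j=2): S=129.9541, (K−S)⁺=0.0000, hold=4.4686 ⇒ V=4.4686 continue  boundary S*=-
step 1: (k=1,j=0): S=104.3101, (K−S)⁺=15.0999, hold=17.3867 ⇒ V=17.3867 continue | (k=1,j=1): S=120.7727, (K−S)⁺=0.0000, hold=8.1538 ⇒ V=8.1538 continue  boundary S*=-
step 0: (k=0,j=0): S=112.2400, (K−S)⁺=7.1700, hold=12.7561 ⇒ V=12.7561 continue  boundary S*=-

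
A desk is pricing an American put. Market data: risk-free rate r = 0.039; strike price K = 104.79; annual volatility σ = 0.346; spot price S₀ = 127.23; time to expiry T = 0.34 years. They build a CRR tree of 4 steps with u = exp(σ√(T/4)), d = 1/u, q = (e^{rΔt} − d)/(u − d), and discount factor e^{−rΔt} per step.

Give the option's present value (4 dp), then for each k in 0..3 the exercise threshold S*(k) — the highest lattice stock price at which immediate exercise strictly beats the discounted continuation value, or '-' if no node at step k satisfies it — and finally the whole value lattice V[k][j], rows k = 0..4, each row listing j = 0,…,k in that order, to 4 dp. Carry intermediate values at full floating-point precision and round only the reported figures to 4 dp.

price = 1.5602
boundary = - - - 94.0071
tree:
1.5602
2.9754 0.1050
5.6677 0.2070 0.0000
10.7829 0.4083 0.0000 0.0000
19.8033 0.8051 0.0000 0.0000 0.0000

Δt=0.08500  u=1.10614  d=0.90405  q=0.49123  discount=0.99669
step 4 (expiry): payoffs max(K−S,0) = 19.8033 0.8051 0.0000 0.0000 0.0000
step 3: (k=3,j=0): S=94.0071, (K−S)⁺=10.7829, hold=10.4361 ⇒ V=10.7829 exercise | (k=3,j=1): S=115.0217, (K−S)⁺=0.0000, hold=0.4083 ⇒ V=0.4083 continue | (k=3,j=2): S=140.7341, (K−S)⁺=0.0000, hold=0.0000 ⇒ V=0.0000 continue | (k=3,j=3): S=172.1942, (K−S)⁺=0.0000, hold=0.0000 ⇒ V=0.0000 continue  boundary S*=94.0071
step 2: (k=2,j=0): S=103.9849, (K−S)⁺=0.8051, hold=5.6677 ⇒ V=5.6677 continue | (k=2,j=1): S=127.2300, (K−S)⁺=0.0000, hold=0.2070 ⇒ V=0.2070 continue | (k=2,j=2): S=155.6714, (K−S)⁺=0.0000, hold=0.0000 ⇒ V=0.0000 continue  boundary S*=-
step 1: (k=1,j=0): S=115.0217, (K−S)⁺=0.0000, hold=2.9754 ⇒ V=2.9754 continue | (k=1,j=1): S=140.7341, (K−S)⁺=0.0000, hold=0.1050 ⇒ V=0.1050 continue  boundary S*=-
step 0: (k=0,j=0): S=127.2300, (K−S)⁺=0.0000, hold=1.5602 ⇒ V=1.5602 continue  boundary S*=-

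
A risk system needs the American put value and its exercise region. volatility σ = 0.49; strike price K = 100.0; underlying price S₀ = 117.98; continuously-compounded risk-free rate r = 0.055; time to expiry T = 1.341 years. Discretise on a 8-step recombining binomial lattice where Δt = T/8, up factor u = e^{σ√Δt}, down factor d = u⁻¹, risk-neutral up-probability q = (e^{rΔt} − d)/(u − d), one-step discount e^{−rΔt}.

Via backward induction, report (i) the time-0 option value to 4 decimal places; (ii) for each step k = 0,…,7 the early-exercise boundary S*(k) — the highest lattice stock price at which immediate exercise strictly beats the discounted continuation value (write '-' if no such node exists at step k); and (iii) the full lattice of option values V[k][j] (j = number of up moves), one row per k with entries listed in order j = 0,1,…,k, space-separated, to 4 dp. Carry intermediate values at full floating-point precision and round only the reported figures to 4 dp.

price = 14.0131
boundary = - - - - 52.8814 43.2690 52.8814 64.6293
tree:
14.0131
19.8912 7.7369
27.4412 11.8669 3.2859
36.6331 17.7349 5.5599 0.8161
47.1186 25.6653 9.2444 1.5628 0.0000
56.7310 35.6716 15.0168 2.9926 0.0000 0.0000
64.5962 47.1186 23.6135 5.7305 0.0000 0.0000 0.0000
71.0317 56.7310 35.3707 10.9734 0.0000 0.0000 0.0000 0.0000
76.2973 64.5962 47.1186 21.0130 0.0000 0.0000 0.0000 0.0000 0.0000

Δt=0.16762  u=1.22216  d=0.81823  q=0.47294  discount=0.99082
step 8 (expiry): payoffs max(K−S,0) = 76.2973 64.5962 47.1186 21.0130 0.0000 0.0000 0.0000 0.0000 0.0000
step 7: (k=7,j=0): S=28.9683, (K−S)⁺=71.0317, hold=70.1140 ⇒ V=71.0317 exercise | (k=7,j=1): S=43.2690, (K−S)⁺=56.7310, hold=55.8133 ⇒ V=56.7310 exercise | (k=7,j=2): S=64.6293, (K−S)⁺=35.3707, hold=34.4530 ⇒ V=35.3707 exercise | (k=7,j=3): S=96.5344, (K−S)⁺=3.4656, hold=10.9734 ⇒ V=10.9734 continue | (k=7,j=4): S=144.1899, (K−S)⁺=0.0000, hold=0.0000 ⇒ V=0.0000 continue | (k=7,j=5): S=215.3712, (K−S)⁺=0.0000, hold=0.0000 ⇒ V=0.0000 continue | (k=7,j=6): S=321.6921, (K−S)⁺=0.0000, hold=0.0000 ⇒ V=0.0000 continue | (k=7,j=7): S=480.4998, (K−S)⁺=0.0000, hold=0.0000 ⇒ V=0.0000 continue  boundary S*=64.6293
step 6: (k=6,j=0): S=35.4038, (K−S)⁺=64.5962, hold=63.6785 ⇒ V=64.5962 exercise | (k=6,j=1): S=52.8814, (K−S)⁺=47.1186, hold=46.2009 ⇒ V=47.1186 exercise | (k=6,j=2): S=78.9870, (K−S)⁺=21.0130, hold=23.6135 ⇒ V=23.6135 continue | (k=6,j=3): S=117.9800, (K−S)⁺=0.0000, hold=5.7305 ⇒ V=5.7305 continue | (k=6,j=4): S=176.2224, (K−S)⁺=0.0000, hold=0.0000 ⇒ V=0.0000 continue | (k=6,j=5): S=263.2170, (K−S)⁺=0.0000, hold=0.0000 ⇒ V=0.0000 continue | (k=6,j=6): S=393.1577, (K−S)⁺=0.0000, hold=0.0000 ⇒ V=0.0000 continue  boundary S*=52.8814
step 5: (k=5,j=0): S=43.2690, (K−S)⁺=56.7310, hold=55.8133 ⇒ V=56.7310 exercise | (k=5,j=1): S=64.6293, (K−S)⁺=35.3707, hold=35.6716 ⇒ V=35.6716 continue | (k=5,j=2): S=96.5344, (K−S)⁺=3.4656, hold=15.0168 ⇒ V=15.0168 continue | (k=5,j=3): S=144.1899, (K−S)⁺=0.0000, hold=2.9926 ⇒ V=2.9926 continue | (k=5,j=4): S=215.3712, (K−S)⁺=0.0000, hold=0.0000 ⇒ V=0.0000 continue | (k=5,j=5): S=321.6921, (K−S)⁺=0.0000, hold=0.0000 ⇒ V=0.0000 continue  boundary S*=43.2690
step 4: (k=4,j=0): S=52.8814, (K−S)⁺=47.1186, hold=46.3419 ⇒ V=47.1186 exercise | (k=4,j=1): S=78.9870, (K−S)⁺=21.0130, hold=25.6653 ⇒ V=25.6653 continue | (k=4,j=2): S=117.9800, (K−S)⁺=0.0000, hold=9.2444 ⇒ V=9.2444 continue | (k=4,j=3): S=176.2224, (K−S)⁺=0.0000, hold=1.5628 ⇒ V=1.5628 continue | (k=4,j=4): S=263.2170, (K−S)⁺=0.0000, hold=0.0000 ⇒ V=0.0000 continue  boundary S*=52.8814
step 3: (k=3,j=0): S=64.6293, (K−S)⁺=35.3707, hold=36.6331 ⇒ V=36.6331 continue | (k=3,j=1): S=96.5344, (K−S)⁺=3.4656, hold=17.7349 ⇒ V=17.7349 continue | (k=3,j=2): S=144.1899, (K−S)⁺=0.0000, hold=5.5599 ⇒ V=5.5599 continue | (k=3,j=3): S=215.3712, (K−S)⁺=0.0000, hold=0.8161 ⇒ V=0.8161 continue  boundary S*=-
step 2: (k=2,j=0): S=78.9870, (K−S)⁺=21.0130, hold=27.4412 ⇒ V=27.4412 continue | (k=2,j=1): S=117.9800, (K−S)⁺=0.0000, hold=11.8669 ⇒ V=11.8669 continue | (k=2,j=2): S=176.2224, (K−S)⁺=0.0000, hold=3.2859 ⇒ V=3.2859 continue  boundary S*=-
step 1: (k=1,j=0): S=96.5344, (K−S)⁺=3.4656, hold=19.8912 ⇒ V=19.8912 continue | (k=1,j=1): S=144.1899, (K−S)⁺=0.0000, hold=7.7369 ⇒ V=7.7369 continue  boundary S*=-
step 0: (k=0,j=0): S=117.9800, (K−S)⁺=0.0000, hold=14.0131 ⇒ V=14.0131 continue  boundary S*=-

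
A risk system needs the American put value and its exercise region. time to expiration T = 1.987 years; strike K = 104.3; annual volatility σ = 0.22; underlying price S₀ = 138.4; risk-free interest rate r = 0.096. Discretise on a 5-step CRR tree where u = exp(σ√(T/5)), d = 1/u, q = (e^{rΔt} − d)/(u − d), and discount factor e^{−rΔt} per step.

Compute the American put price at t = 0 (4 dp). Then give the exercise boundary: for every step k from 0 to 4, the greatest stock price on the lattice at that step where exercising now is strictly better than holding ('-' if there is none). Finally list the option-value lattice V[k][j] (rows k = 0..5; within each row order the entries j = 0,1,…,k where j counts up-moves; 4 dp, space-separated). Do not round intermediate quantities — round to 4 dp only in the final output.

Δt=0.39740, u=1.14876, d=0.87050, q=0.60513, disc=e^(-rΔt)=0.96257
k=5 terminal: V=max(K-S,0) → 35.1200 13.0059 0.0000 0.0000 0.0000 0.0000
k=4: j=0 S=79.4715 intr=24.8285 cont=20.9243 V=24.8285[EX]; j=1 S=104.8755 intr=0.0000 cont=4.9434 V=4.9434[hold]; j=2 S=138.4000 intr=0.0000 cont=0.0000 V=0.0000[hold]; j=3 S=182.6410 intr=0.0000 cont=0.0000 V=0.0000[hold]; j=4 S=241.0242 intr=0.0000 cont=0.0000 V=0.0000[hold]  S*(4)=79.4715
k=3: j=0 S=91.2941 intr=13.0059 cont=12.3164 V=13.0059[EX]; j=1 S=120.4772 intr=0.0000 cont=1.8789 V=1.8789[hold]; j=2 S=158.9890 intr=0.0000 cont=0.0000 V=0.0000[hold]; j=3 S=209.8116 intr=0.0000 cont=0.0000 V=0.0000[hold]  S*(3)=91.2941
k=2: j=0 S=104.8755 intr=0.0000 cont=6.0378 V=6.0378[hold]; j=1 S=138.4000 intr=0.0000 cont=0.7141 V=0.7141[hold]; j=2 S=182.6410 intr=0.0000 cont=0.0000 V=0.0000[hold]  S*(2)=-
k=1: j=0 S=120.4772 intr=0.0000 cont=2.7109 V=2.7109[hold]; j=1 S=158.9890 intr=0.0000 cont=0.2714 V=0.2714[hold]  S*(1)=-
k=0: j=0 S=138.4000 intr=0.0000 cont=1.1885 V=1.1885[hold]  S*(0)=-

price = 1.1885
boundary = - - - 91.2941 79.4715
tree:
1.1885
2.7109 0.2714
6.0378 0.7141 0.0000
13.0059 1.8789 0.0000 0.0000
24.8285 4.9434 0.0000 0.0000 0.0000
35.1200 13.0059 0.0000 0.0000 0.0000 0.0000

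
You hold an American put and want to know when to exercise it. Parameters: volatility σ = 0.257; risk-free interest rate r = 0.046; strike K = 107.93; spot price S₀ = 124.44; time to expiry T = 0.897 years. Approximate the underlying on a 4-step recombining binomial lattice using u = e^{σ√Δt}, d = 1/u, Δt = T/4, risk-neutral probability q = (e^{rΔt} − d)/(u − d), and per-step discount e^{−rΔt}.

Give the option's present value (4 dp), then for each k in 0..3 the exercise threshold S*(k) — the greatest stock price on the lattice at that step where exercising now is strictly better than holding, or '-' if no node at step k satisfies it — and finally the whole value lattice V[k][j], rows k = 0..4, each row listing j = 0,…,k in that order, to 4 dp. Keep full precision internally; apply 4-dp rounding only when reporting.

Δt=0.22425, u=1.12942, d=0.88541, q=0.51211, disc=e^(-rΔt)=0.98974
k=4 terminal: V=max(K-S,0) → 31.4512 10.3748 0.0000 0.0000 0.0000
k=3: j=0 S=86.3766 intr=21.5534 cont=20.4458 V=21.5534[EX]; j=1 S=110.1806 intr=0.0000 cont=5.0098 V=5.0098[hold]; j=2 S=140.5448 intr=0.0000 cont=0.0000 V=0.0000[hold]; j=3 S=179.2768 intr=0.0000 cont=0.0000 V=0.0000[hold]  S*(3)=86.3766
k=2: j=0 S=97.5552 intr=10.3748 cont=12.9471 V=12.9471[hold]; j=1 S=124.4400 intr=0.0000 cont=2.4192 V=2.4192[hold]; j=2 S=158.7338 intr=0.0000 cont=0.0000 V=0.0000[hold]  S*(2)=-
k=1: j=0 S=110.1806 intr=0.0000 cont=7.4782 V=7.4782[hold]; j=1 S=140.5448 intr=0.0000 cont=1.1682 V=1.1682[hold]  S*(1)=-
k=0: j=0 S=124.4400 intr=0.0000 cont=4.2032 V=4.2032[hold]  S*(0)=-

price = 4.2032
boundary = - - - 86.3766
tree:
4.2032
7.4782 1.1682
12.9471 2.4192 0.0000
21.5534 5.0098 0.0000 0.0000
31.4512 10.3748 0.0000 0.0000 0.0000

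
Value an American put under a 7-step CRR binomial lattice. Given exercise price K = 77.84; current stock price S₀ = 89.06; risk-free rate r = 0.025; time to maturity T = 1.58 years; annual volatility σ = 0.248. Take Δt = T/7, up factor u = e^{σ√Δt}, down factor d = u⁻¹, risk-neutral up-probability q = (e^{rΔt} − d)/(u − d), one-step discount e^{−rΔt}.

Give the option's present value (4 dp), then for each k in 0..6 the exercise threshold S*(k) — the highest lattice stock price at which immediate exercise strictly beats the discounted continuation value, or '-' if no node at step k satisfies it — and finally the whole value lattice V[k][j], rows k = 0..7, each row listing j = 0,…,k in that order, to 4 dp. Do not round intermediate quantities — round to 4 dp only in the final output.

Δt=0.22571, u=1.12505, d=0.88885, q=0.49454, disc=e^(-rΔt)=0.99437
k=7 terminal: V=max(K-S,0) → 38.8015 28.4280 15.2979 0.0000 0.0000 0.0000 0.0000 0.0000
k=6: j=0 S=43.9200 intr=33.9200 cont=33.4820 V=33.9200[EX]; j=1 S=55.5908 intr=22.2492 cont=21.8112 V=22.2492[EX]; j=2 S=70.3627 intr=7.4773 cont=7.6890 V=7.6890[hold]; j=3 S=89.0600 intr=0.0000 cont=0.0000 V=0.0000[hold]; j=4 S=112.7256 intr=0.0000 cont=0.0000 V=0.0000[hold]; j=5 S=142.6799 intr=0.0000 cont=0.0000 V=0.0000[hold]; j=6 S=180.5938 intr=0.0000 cont=0.0000 V=0.0000[hold]  S*(6)=55.5908
k=5: j=0 S=49.4120 intr=28.4280 cont=27.9900 V=28.4280[EX]; j=1 S=62.5421 intr=15.2979 cont=14.9640 V=15.2979[EX]; j=2 S=79.1613 intr=0.0000 cont=3.8646 V=3.8646[hold]; j=3 S=100.1965 intr=0.0000 cont=0.0000 V=0.0000[hold]; j=4 S=126.8215 intr=0.0000 cont=0.0000 V=0.0000[hold]; j=5 S=160.5213 intr=0.0000 cont=0.0000 V=0.0000[hold]  S*(5)=62.5421
k=4: j=0 S=55.5908 intr=22.2492 cont=21.8112 V=22.2492[EX]; j=1 S=70.3627 intr=7.4773 cont=9.5895 V=9.5895[hold]; j=2 S=89.0600 intr=0.0000 cont=1.9424 V=1.9424[hold]; j=3 S=112.7256 intr=0.0000 cont=0.0000 V=0.0000[hold]; j=4 S=142.6799 intr=0.0000 cont=0.0000 V=0.0000[hold]  S*(4)=55.5908
k=3: j=0 S=62.5421 intr=15.2979 cont=15.8985 V=15.8985[hold]; j=1 S=79.1613 intr=0.0000 cont=5.7750 V=5.7750[hold]; j=2 S=100.1965 intr=0.0000 cont=0.9763 V=0.9763[hold]; j=3 S=126.8215 intr=0.0000 cont=0.0000 V=0.0000[hold]  S*(3)=-
k=2: j=0 S=70.3627 intr=7.4773 cont=10.8308 V=10.8308[hold]; j=1 S=89.0600 intr=0.0000 cont=3.3828 V=3.3828[hold]; j=2 S=112.7256 intr=0.0000 cont=0.4907 V=0.4907[hold]  S*(2)=-
k=1: j=0 S=79.1613 intr=0.0000 cont=7.1073 V=7.1073[hold]; j=1 S=100.1965 intr=0.0000 cont=1.9415 V=1.9415[hold]  S*(1)=-
k=0: j=0 S=89.0600 intr=0.0000 cont=4.5270 V=4.5270[hold]  S*(0)=-

price = 4.5270
boundary = - - - - 55.5908 62.5421 55.5908
tree:
4.5270
7.1073 1.9415
10.8308 3.3828 0.4907
15.8985 5.7750 0.9763 0.0000
22.2492 9.5895 1.9424 0.0000 0.0000
28.4280 15.2979 3.8646 0.0000 0.0000 0.0000
33.9200 22.2492 7.6890 0.0000 0.0000 0.0000 0.0000
38.8015 28.4280 15.2979 0.0000 0.0000 0.0000 0.0000 0.0000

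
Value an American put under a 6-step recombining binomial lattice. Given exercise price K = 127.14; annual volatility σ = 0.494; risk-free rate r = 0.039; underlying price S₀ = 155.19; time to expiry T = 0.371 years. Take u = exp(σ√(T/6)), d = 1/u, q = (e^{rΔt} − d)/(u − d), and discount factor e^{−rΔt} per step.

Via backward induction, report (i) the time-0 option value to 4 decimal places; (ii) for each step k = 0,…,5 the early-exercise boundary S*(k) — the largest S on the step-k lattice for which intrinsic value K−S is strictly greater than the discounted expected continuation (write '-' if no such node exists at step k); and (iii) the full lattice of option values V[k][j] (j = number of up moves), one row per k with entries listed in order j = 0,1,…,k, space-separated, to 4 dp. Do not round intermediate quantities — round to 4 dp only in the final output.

price = 6.0632
boundary = - - - - 94.9444 107.3540
tree:
6.0632
9.6040 2.2444
14.8646 3.9335 0.4195
22.3265 6.8275 0.8073 0.0000
32.1956 11.7103 1.5537 0.0000 0.0000
43.1706 19.7860 2.9901 0.0000 0.0000 0.0000
52.8770 32.1956 5.7545 0.0000 0.0000 0.0000 0.0000

Δt=0.06183  u=1.13070  d=0.88441  q=0.47913  discount=0.99759
step 6 (expiry): payoffs max(K−S,0) = 52.8770 32.1956 5.7545 0.0000 0.0000 0.0000 0.0000
step 5: (k=5,j=0): S=83.9694, (K−S)⁺=43.1706, hold=42.8644 ⇒ V=43.1706 exercise | (k=5,j=1): S=107.3540, (K−S)⁺=19.7860, hold=19.4798 ⇒ V=19.7860 exercise | (k=5,j=2): S=137.2509, (K−S)⁺=0.0000, hold=2.9901 ⇒ V=2.9901 continue | (k=5,j=3): S=175.4738, (K−S)⁺=0.0000, hold=0.0000 ⇒ V=0.0000 continue | (k=5,j=4): S=224.3414, (K−S)⁺=0.0000, hold=0.0000 ⇒ V=0.0000 continue | (k=5,j=5): S=286.8180, (K−S)⁺=0.0000, hold=0.0000 ⇒ V=0.0000 continue  boundary S*=107.3540
step 4: (k=4,j=0): S=94.9444, (K−S)⁺=32.1956, hold=31.8893 ⇒ V=32.1956 exercise | (k=4,j=1): S=121.3855, (K−S)⁺=5.7545, hold=11.7103 ⇒ V=11.7103 continue | (k=4,j=2): S=155.1900, (K−S)⁺=0.0000, hold=1.5537 ⇒ V=1.5537 continue | (k=4,j=3): S=198.4088, (K−S)⁺=0.0000, hold=0.0000 ⇒ V=0.0000 continue | (k=4,j=4): S=253.6635, (K−S)⁺=0.0000, hold=0.0000 ⇒ V=0.0000 continue  boundary S*=94.9444
step 3: (k=3,j=0): S=107.3540, (K−S)⁺=19.7860, hold=22.3265 ⇒ V=22.3265 continue | (k=3,j=1): S=137.2509, (K−S)⁺=0.0000, hold=6.8275 ⇒ V=6.8275 continue | (k=3,j=2): S=175.4738, (K−S)⁺=0.0000, hold=0.8073 ⇒ V=0.8073 continue | (k=3,j=3): S=224.3414, (K−S)⁺=0.0000, hold=0.0000 ⇒ V=0.0000 continue  boundary S*=-
step 2: (k=2,j=0): S=121.3855, (K−S)⁺=5.7545, hold=14.8646 ⇒ V=14.8646 continue | (k=2,j=1): S=155.1900, (K−S)⁺=0.0000, hold=3.9335 ⇒ V=3.9335 continue | (k=2,j=2): S=198.4088, (K−S)⁺=0.0000, hold=0.4195 ⇒ V=0.4195 continue  boundary S*=-
step 1: (k=1,j=0): S=137.2509, (K−S)⁺=0.0000, hold=9.6040 ⇒ V=9.6040 continue | (k=1,j=1): S=175.4738, (K−S)⁺=0.0000, hold=2.2444 ⇒ V=2.2444 continue  boundary S*=-
step 0: (k=0,j=0): S=155.1900, (K−S)⁺=0.0000, hold=6.0632 ⇒ V=6.0632 continue  boundary S*=-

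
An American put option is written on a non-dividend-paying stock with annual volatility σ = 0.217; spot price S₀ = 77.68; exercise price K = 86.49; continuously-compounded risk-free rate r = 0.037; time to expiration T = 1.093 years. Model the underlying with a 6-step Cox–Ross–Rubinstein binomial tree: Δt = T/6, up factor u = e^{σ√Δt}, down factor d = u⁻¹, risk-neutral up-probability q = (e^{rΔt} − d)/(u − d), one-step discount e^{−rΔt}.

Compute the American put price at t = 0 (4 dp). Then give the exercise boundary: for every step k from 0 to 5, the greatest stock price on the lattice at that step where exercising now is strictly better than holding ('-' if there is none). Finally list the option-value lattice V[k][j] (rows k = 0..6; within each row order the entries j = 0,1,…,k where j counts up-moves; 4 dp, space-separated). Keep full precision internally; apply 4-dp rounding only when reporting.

Δt=0.18217, u=1.09704, d=0.91154, q=0.51332, disc=e^(-rΔt)=0.99328
k=6 terminal: V=max(K-S,0) → 41.9276 32.8590 21.9450 8.8100 0.0000 0.0000 0.0000
k=5: j=0 S=48.8869 intr=37.6031 cont=37.0221 V=37.6031[EX]; j=1 S=58.8355 intr=27.6545 cont=27.0736 V=27.6545[EX]; j=2 S=70.8086 intr=15.6814 cont=15.1004 V=15.6814[EX]; j=3 S=85.2182 intr=1.2718 cont=4.2588 V=4.2588[hold]; j=4 S=102.5603 intr=0.0000 cont=0.0000 V=0.0000[hold]; j=5 S=123.4315 intr=0.0000 cont=0.0000 V=0.0000[hold]  S*(5)=70.8086
k=4: j=0 S=53.6310 intr=32.8590 cont=32.2780 V=32.8590[EX]; j=1 S=64.5450 intr=21.9450 cont=21.3640 V=21.9450[EX]; j=2 S=77.6800 intr=8.8100 cont=9.7520 V=9.7520[hold]; j=3 S=93.4880 intr=0.0000 cont=2.0588 V=2.0588[hold]; j=4 S=112.5130 intr=0.0000 cont=0.0000 V=0.0000[hold]  S*(4)=64.5450
k=3: j=0 S=58.8355 intr=27.6545 cont=27.0736 V=27.6545[EX]; j=1 S=70.8086 intr=15.6814 cont=15.5807 V=15.6814[EX]; j=2 S=85.2182 intr=1.2718 cont=5.7640 V=5.7640[hold]; j=3 S=102.5603 intr=0.0000 cont=0.9952 V=0.9952[hold]  S*(3)=70.8086
k=2: j=0 S=64.5450 intr=21.9450 cont=21.3640 V=21.9450[EX]; j=1 S=77.6800 intr=8.8100 cont=10.5194 V=10.5194[hold]; j=2 S=93.4880 intr=0.0000 cont=3.2938 V=3.2938[hold]  S*(2)=64.5450
k=1: j=0 S=70.8086 intr=15.6814 cont=15.9720 V=15.9720[hold]; j=1 S=85.2182 intr=1.2718 cont=6.7646 V=6.7646[hold]  S*(1)=-
k=0: j=0 S=77.6800 intr=8.8100 cont=11.1701 V=11.1701[hold]  S*(0)=-

price = 11.1701
boundary = - - 64.5450 70.8086 64.5450 70.8086
tree:
11.1701
15.9720 6.7646
21.9450 10.5194 3.2938
27.6545 15.6814 5.7640 0.9952
32.8590 21.9450 9.7520 2.0588 0.0000
37.6031 27.6545 15.6814 4.2588 0.0000 0.0000
41.9276 32.8590 21.9450 8.8100 0.0000 0.0000 0.0000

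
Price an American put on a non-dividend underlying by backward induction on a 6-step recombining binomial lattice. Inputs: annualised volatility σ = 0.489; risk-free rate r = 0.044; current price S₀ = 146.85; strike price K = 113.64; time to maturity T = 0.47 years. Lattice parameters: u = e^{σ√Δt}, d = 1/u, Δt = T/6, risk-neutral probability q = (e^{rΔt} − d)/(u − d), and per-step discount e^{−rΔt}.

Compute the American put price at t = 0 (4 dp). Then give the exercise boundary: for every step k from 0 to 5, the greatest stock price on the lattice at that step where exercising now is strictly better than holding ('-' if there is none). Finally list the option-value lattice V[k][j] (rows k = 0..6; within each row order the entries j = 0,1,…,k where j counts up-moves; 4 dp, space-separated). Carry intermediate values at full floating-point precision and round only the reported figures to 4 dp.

params: Δt=0.07833 u=1.14667 d=0.87209 q=0.47841 e^(-rΔt)=0.99656
t_6 payoffs: 49.0383 28.6983 1.9544 0.0000 0.0000 0.0000 0.0000
t_5: node(5,0) S=74.0768 payoff=39.5632 vs cont=39.1722 → 39.5632 [stop]  node(5,1) S=97.4000 payoff=16.2400 vs cont=15.8490 → 16.2400 [stop]  node(5,2) S=128.0665 payoff=0.0000 vs cont=1.0159 → 1.0159 [wait]  node(5,3) S=168.3884 payoff=0.0000 vs cont=0.0000 → 0.0000 [wait]  node(5,4) S=221.4057 payoff=0.0000 vs cont=0.0000 → 0.0000 [wait]  node(5,5) S=291.1156 payoff=0.0000 vs cont=0.0000 → 0.0000 [wait]  ⇒ S*(5)=97.4000
t_4: node(4,0) S=84.9417 payoff=28.6983 vs cont=28.3073 → 28.6983 [stop]  node(4,1) S=111.6856 payoff=1.9544 vs cont=8.9258 → 8.9258 [wait]  node(4,2) S=146.8500 payoff=0.0000 vs cont=0.5280 → 0.5280 [wait]  node(4,3) S=193.0859 payoff=0.0000 vs cont=0.0000 → 0.0000 [wait]  node(4,4) S=253.8792 payoff=0.0000 vs cont=0.0000 → 0.0000 [wait]  ⇒ S*(4)=84.9417
t_3: node(3,0) S=97.4000 payoff=16.2400 vs cont=19.1727 → 19.1727 [wait]  node(3,1) S=128.0665 payoff=0.0000 vs cont=4.8913 → 4.8913 [wait]  node(3,2) S=168.3884 payoff=0.0000 vs cont=0.2745 → 0.2745 [wait]  node(3,3) S=221.4057 payoff=0.0000 vs cont=0.0000 → 0.0000 [wait]  ⇒ S*(3)=-
t_2: node(2,0) S=111.6856 payoff=1.9544 vs cont=12.2979 → 12.2979 [wait]  node(2,1) S=146.8500 payoff=0.0000 vs cont=2.6733 → 2.6733 [wait]  node(2,2) S=193.0859 payoff=0.0000 vs cont=0.1427 → 0.1427 [wait]  ⇒ S*(2)=-
t_1: node(1,0) S=128.0665 payoff=0.0000 vs cont=7.6669 → 7.6669 [wait]  node(1,1) S=168.3884 payoff=0.0000 vs cont=1.4576 → 1.4576 [wait]  ⇒ S*(1)=-
t_0: node(0,0) S=146.8500 payoff=0.0000 vs cont=4.6801 → 4.6801 [wait]  ⇒ S*(0)=-

price = 4.6801
boundary = - - - - 84.9417 97.4000
tree:
4.6801
7.6669 1.4576
12.2979 2.6733 0.1427
19.1727 4.8913 0.2745 0.0000
28.6983 8.9258 0.5280 0.0000 0.0000
39.5632 16.2400 1.0159 0.0000 0.0000 0.0000
49.0383 28.6983 1.9544 0.0000 0.0000 0.0000 0.0000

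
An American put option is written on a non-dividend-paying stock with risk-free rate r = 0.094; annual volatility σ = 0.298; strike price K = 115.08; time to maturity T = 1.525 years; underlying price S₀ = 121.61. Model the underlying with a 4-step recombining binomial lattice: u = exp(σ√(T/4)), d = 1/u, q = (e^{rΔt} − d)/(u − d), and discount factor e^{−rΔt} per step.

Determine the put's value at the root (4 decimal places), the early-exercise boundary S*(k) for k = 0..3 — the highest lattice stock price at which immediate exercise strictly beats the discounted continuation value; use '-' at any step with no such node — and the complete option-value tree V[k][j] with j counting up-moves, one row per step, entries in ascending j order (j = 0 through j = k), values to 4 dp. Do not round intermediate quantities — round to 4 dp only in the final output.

params: Δt=0.38125 u=1.20202 d=0.83193 q=0.55272 e^(-rΔt)=0.96480
t_4 payoffs: 56.8260 30.9119 0.0000 0.0000 0.0000
t_3: node(3,0) S=70.0224 payoff=45.0576 vs cont=41.0065 → 45.0576 [stop]  node(3,1) S=101.1716 payoff=13.9084 vs cont=13.3395 → 13.9084 [stop]  node(3,2) S=146.1774 payoff=0.0000 vs cont=0.0000 → 0.0000 [wait]  node(3,3) S=211.2038 payoff=0.0000 vs cont=0.0000 → 0.0000 [wait]  ⇒ S*(3)=101.1716
t_2: node(2,0) S=84.1681 payoff=30.9119 vs cont=26.8607 → 30.9119 [stop]  node(2,1) S=121.6100 payoff=0.0000 vs cont=6.0019 → 6.0019 [wait]  node(2,2) S=175.7077 payoff=0.0000 vs cont=0.0000 → 0.0000 [wait]  ⇒ S*(2)=84.1681
t_1: node(1,0) S=101.1716 payoff=13.9084 vs cont=16.5401 → 16.5401 [wait]  node(1,1) S=146.1774 payoff=0.0000 vs cont=2.5900 → 2.5900 [wait]  ⇒ S*(1)=-
t_0: node(0,0) S=121.6100 payoff=0.0000 vs cont=8.5188 → 8.5188 [wait]  ⇒ S*(0)=-

price = 8.5188
boundary = - - 84.1681 101.1716
tree:
8.5188
16.5401 2.5900
30.9119 6.0019 0.0000
45.0576 13.9084 0.0000 0.0000
56.8260 30.9119 0.0000 0.0000 0.0000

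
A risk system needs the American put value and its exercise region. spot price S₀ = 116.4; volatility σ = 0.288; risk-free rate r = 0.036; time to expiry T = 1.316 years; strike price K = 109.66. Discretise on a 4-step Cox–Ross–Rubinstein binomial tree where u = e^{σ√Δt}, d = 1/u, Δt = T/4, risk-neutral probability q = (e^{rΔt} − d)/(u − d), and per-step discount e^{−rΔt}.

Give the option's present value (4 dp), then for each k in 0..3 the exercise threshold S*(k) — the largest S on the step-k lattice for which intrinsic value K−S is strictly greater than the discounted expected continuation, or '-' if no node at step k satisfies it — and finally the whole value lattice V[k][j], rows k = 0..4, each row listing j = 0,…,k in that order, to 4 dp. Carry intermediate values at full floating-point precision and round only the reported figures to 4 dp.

Δt=0.32900  u=1.17962  d=0.84773  q=0.49469  discount=0.98823
step 4 (expiry): payoffs max(K−S,0) = 49.5448 26.0095 0.0000 0.0000 0.0000
step 3: (k=3,j=0): S=70.9131, (K−S)⁺=38.7469, hold=37.4558 ⇒ V=38.7469 exercise | (k=3,j=1): S=98.6758, (K−S)⁺=10.9842, hold=12.9880 ⇒ V=12.9880 continue | (k=3,j=2): S=137.3078, (K−S)⁺=0.0000, hold=0.0000 ⇒ V=0.0000 continue | (k=3,j=3): S=191.0643, (K−S)⁺=0.0000, hold=0.0000 ⇒ V=0.0000 continue  boundary S*=70.9131
step 2: (k=2,j=0): S=83.6505, (K−S)⁺=26.0095, hold=25.6980 ⇒ V=26.0095 exercise | (k=2,j=1): S=116.4000, (K−S)⁺=0.0000, hold=6.4856 ⇒ V=6.4856 continue | (k=2,j=2): S=161.9711, (K−S)⁺=0.0000, hold=0.0000 ⇒ V=0.0000 continue  boundary S*=83.6505
step 1: (k=1,j=0): S=98.6758, (K−S)⁺=10.9842, hold=16.1586 ⇒ V=16.1586 continue | (k=1,j=1): S=137.3078, (K−S)⁺=0.0000, hold=3.2386 ⇒ V=3.2386 continue  boundary S*=-
step 0: (k=0,j=0): S=116.4000, (K−S)⁺=0.0000, hold=9.6522 ⇒ V=9.6522 continue  boundary S*=-

price = 9.6522
boundary = - - 83.6505 70.9131
tree:
9.6522
16.1586 3.2386
26.0095 6.4856 0.0000
38.7469 12.9880 0.0000 0.0000
49.5448 26.0095 0.0000 0.0000 0.0000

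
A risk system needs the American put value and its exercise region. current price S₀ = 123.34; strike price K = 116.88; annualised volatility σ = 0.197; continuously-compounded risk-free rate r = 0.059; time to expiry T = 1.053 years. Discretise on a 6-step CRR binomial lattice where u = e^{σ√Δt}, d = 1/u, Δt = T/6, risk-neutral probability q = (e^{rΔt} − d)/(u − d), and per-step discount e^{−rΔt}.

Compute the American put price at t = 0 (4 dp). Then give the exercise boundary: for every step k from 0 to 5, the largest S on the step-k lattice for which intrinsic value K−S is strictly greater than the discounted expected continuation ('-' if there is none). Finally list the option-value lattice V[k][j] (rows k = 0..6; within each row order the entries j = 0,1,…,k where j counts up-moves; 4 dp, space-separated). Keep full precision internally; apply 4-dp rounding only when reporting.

Δt=0.17550  u=1.08603  d=0.92079  q=0.54237  discount=0.98970
step 6 (expiry): payoffs max(K−S,0) = 41.7085 28.2181 12.3068 0.0000 0.0000 0.0000 0.0000
step 5: (k=5,j=0): S=81.6385, (K−S)⁺=35.2415, hold=34.0375 ⇒ V=35.2415 exercise | (k=5,j=1): S=96.2895, (K−S)⁺=20.5905, hold=19.3866 ⇒ V=20.5905 exercise | (k=5,j=2): S=113.5696, (K−S)⁺=3.3104, hold=5.5740 ⇒ V=5.5740 continue | (k=5,j=3): S=133.9509, (K−S)⁺=0.0000, hold=0.0000 ⇒ V=0.0000 continue | (k=5,j=4): S=157.9898, (K−S)⁺=0.0000, hold=0.0000 ⇒ V=0.0000 continue | (k=5,j=5): S=186.3428, (K−S)⁺=0.0000, hold=0.0000 ⇒ V=0.0000 continue  boundary S*=96.2895
step 4: (k=4,j=0): S=88.6619, (K−S)⁺=28.2181, hold=27.0141 ⇒ V=28.2181 exercise | (k=4,j=1): S=104.5732, (K−S)⁺=12.3068, hold=12.3179 ⇒ V=12.3179 continue | (k=4,j=2): S=123.3400, (K−S)⁺=0.0000, hold=2.5246 ⇒ V=2.5246 continue | (k=4,j=3): S=145.4747, (K−S)⁺=0.0000, hold=0.0000 ⇒ V=0.0000 continue | (k=4,j=4): S=171.5817, (K−S)⁺=0.0000, hold=0.0000 ⇒ V=0.0000 continue  boundary S*=88.6619
step 3: (k=3,j=0): S=96.2895, (K−S)⁺=20.5905, hold=19.3925 ⇒ V=20.5905 exercise | (k=3,j=1): S=113.5696, (K−S)⁺=3.3104, hold=6.9341 ⇒ V=6.9341 continue | (k=3,j=2): S=133.9509, (K−S)⁺=0.0000, hold=1.1434 ⇒ V=1.1434 continue | (k=3,j=3): S=157.9898, (K−S)⁺=0.0000, hold=0.0000 ⇒ V=0.0000 continue  boundary S*=96.2895
step 2: (k=2,j=0): S=104.5732, (K−S)⁺=12.3068, hold=13.0480 ⇒ V=13.0480 continue | (k=2,j=1): S=123.3400, (K−S)⁺=0.0000, hold=3.7544 ⇒ V=3.7544 continue | (k=2,j=2): S=145.4747, (K−S)⁺=0.0000, hold=0.5179 ⇒ V=0.5179 continue  boundary S*=-
step 1: (k=1,j=0): S=113.5696, (K−S)⁺=3.3104, hold=7.9249 ⇒ V=7.9249 continue | (k=1,j=1): S=133.9509, (K−S)⁺=0.0000, hold=1.9784 ⇒ V=1.9784 continue  boundary S*=-
step 0: (k=0,j=0): S=123.3400, (K−S)⁺=0.0000, hold=4.6513 ⇒ V=4.6513 continue  boundary S*=-

price = 4.6513
boundary = - - - 96.2895 88.6619 96.2895
tree:
4.6513
7.9249 1.9784
13.0480 3.7544 0.5179
20.5905 6.9341 1.1434 0.0000
28.2181 12.3179 2.5246 0.0000 0.0000
35.2415 20.5905 5.5740 0.0000 0.0000 0.0000
41.7085 28.2181 12.3068 0.0000 0.0000 0.0000 0.0000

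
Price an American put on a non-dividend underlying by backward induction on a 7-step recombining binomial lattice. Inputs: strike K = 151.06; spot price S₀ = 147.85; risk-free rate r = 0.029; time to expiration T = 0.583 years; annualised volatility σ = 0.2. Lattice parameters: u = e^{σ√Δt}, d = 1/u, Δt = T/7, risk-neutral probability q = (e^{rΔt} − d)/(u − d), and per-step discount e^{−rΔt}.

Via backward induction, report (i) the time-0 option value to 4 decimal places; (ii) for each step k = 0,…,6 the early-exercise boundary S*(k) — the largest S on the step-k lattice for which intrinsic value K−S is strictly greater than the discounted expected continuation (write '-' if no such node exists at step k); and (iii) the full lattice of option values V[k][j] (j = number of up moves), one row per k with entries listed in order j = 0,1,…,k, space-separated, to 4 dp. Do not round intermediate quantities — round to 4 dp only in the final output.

price = 9.8314
boundary = - - - 124.3428 117.3692 124.3428 131.7309
tree:
9.8314
14.2340 5.5889
19.8956 8.7859 2.5008
26.7172 13.3444 4.3865 0.6756
33.6908 19.4067 7.5017 1.3723 0.0000
40.2734 26.7172 12.3769 2.7876 0.0000 0.0000
46.4868 33.6908 19.3291 5.6625 0.0000 0.0000 0.0000
52.3517 40.2734 26.7172 11.5021 0.0000 0.0000 0.0000 0.0000

Δt=0.08329  u=1.05942  d=0.94392  q=0.50651  discount=0.99759
step 7 (expiry): payoffs max(K−S,0) = 52.3517 40.2734 26.7172 11.5021 0.0000 0.0000 0.0000 0.0000
step 6: (k=6,j=0): S=104.5732, (K−S)⁺=46.4868, hold=46.1224 ⇒ V=46.4868 exercise | (k=6,j=1): S=117.3692, (K−S)⁺=33.6908, hold=33.3264 ⇒ V=33.6908 exercise | (k=6,j=2): S=131.7309, (K−S)⁺=19.3291, hold=18.9647 ⇒ V=19.3291 exercise | (k=6,j=3): S=147.8500, (K−S)⁺=3.2100, hold=5.6625 ⇒ V=5.6625 continue | (k=6,j=4): S=165.9415, (K−S)⁺=0.0000, hold=0.0000 ⇒ V=0.0000 continue | (k=6,j=5): S=186.2467, (K−S)⁺=0.0000, hold=0.0000 ⇒ V=0.0000 continue | (k=6,j=6): S=209.0366, (K−S)⁺=0.0000, hold=0.0000 ⇒ V=0.0000 continue  boundary S*=131.7309
step 5: (k=5,j=0): S=110.7866, (K−S)⁺=40.2734, hold=39.9090 ⇒ V=40.2734 exercise | (k=5,j=1): S=124.3428, (K−S)⁺=26.7172, hold=26.3527 ⇒ V=26.7172 exercise | (k=5,j=2): S=139.5579, (K−S)⁺=11.5021, hold=12.3769 ⇒ V=12.3769 continue | (k=5,j=3): S=156.6348, (K−S)⁺=0.0000, hold=2.7876 ⇒ V=2.7876 continue | (k=5,j=4): S=175.8012, (K−S)⁺=0.0000, hold=0.0000 ⇒ V=0.0000 continue | (k=5,j=5): S=197.3129, (K−S)⁺=0.0000, hold=0.0000 ⇒ V=0.0000 continue  boundary S*=124.3428
step 4: (k=4,j=0): S=117.3692, (K−S)⁺=33.6908, hold=33.3264 ⇒ V=33.6908 exercise | (k=4,j=1): S=131.7309, (K−S)⁺=19.3291, hold=19.4067 ⇒ V=19.4067 continue | (k=4,j=2): S=147.8500, (K−S)⁺=3.2100, hold=7.5017 ⇒ V=7.5017 continue | (k=4,j=3): S=165.9415, (K−S)⁺=0.0000, hold=1.3723 ⇒ V=1.3723 continue | (k=4,j=4): S=186.2467, (K−S)⁺=0.0000, hold=0.0000 ⇒ V=0.0000 continue  boundary S*=117.3692
step 3: (k=3,j=0): S=124.3428, (K−S)⁺=26.7172, hold=26.3920 ⇒ V=26.7172 exercise | (k=3,j=1): S=139.5579, (K−S)⁺=11.5021, hold=13.3444 ⇒ V=13.3444 continue | (k=3,j=2): S=156.6348, (K−S)⁺=0.0000, hold=4.3865 ⇒ V=4.3865 continue | (k=3,j=3): S=175.8012, (K−S)⁺=0.0000, hold=0.6756 ⇒ V=0.6756 continue  boundary S*=124.3428
step 2: (k=2,j=0): S=131.7309, (K−S)⁺=19.3291, hold=19.8956 ⇒ V=19.8956 continue | (k=2,j=1): S=147.8500, (K−S)⁺=3.2100, hold=8.7859 ⇒ V=8.7859 continue | (k=2,j=2): S=165.9415, (K−S)⁺=0.0000, hold=2.5008 ⇒ V=2.5008 continue  boundary S*=-
step 1: (k=1,j=0): S=139.5579, (K−S)⁺=11.5021, hold=14.2340 ⇒ V=14.2340 continue | (k=1,j=1): S=156.6348, (K−S)⁺=0.0000, hold=5.5889 ⇒ V=5.5889 continue  boundary S*=-
step 0: (k=0,j=0): S=147.8500, (K−S)⁺=3.2100, hold=9.8314 ⇒ V=9.8314 continue  boundary S*=-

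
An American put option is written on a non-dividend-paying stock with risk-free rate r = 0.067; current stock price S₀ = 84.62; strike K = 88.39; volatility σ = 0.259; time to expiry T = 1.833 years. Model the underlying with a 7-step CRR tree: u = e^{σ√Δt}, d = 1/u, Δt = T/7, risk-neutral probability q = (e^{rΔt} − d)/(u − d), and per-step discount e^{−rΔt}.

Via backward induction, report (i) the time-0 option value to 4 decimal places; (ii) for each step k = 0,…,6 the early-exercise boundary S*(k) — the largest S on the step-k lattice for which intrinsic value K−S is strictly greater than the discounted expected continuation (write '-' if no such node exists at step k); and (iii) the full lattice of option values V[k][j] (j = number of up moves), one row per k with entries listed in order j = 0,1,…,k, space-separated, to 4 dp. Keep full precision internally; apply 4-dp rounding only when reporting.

Δt=0.26186  u=1.14172  d=0.87587  q=0.53349  discount=0.98261
step 7 (expiry): payoffs max(K−S,0) = 54.9276 44.7710 31.5316 14.2737 0.0000 0.0000 0.0000 0.0000
step 6: (k=6,j=0): S=38.2047, (K−S)⁺=50.1853, hold=48.6481 ⇒ V=50.1853 exercise | (k=6,j=1): S=49.8007, (K−S)⁺=38.5893, hold=37.0521 ⇒ V=38.5893 exercise | (k=6,j=2): S=64.9164, (K−S)⁺=23.4736, hold=21.9364 ⇒ V=23.4736 exercise | (k=6,j=3): S=84.6200, (K−S)⁺=3.7700, hold=6.5430 ⇒ V=6.5430 continue | (k=6,j=4): S=110.3041, (K−S)⁺=0.0000, hold=0.0000 ⇒ V=0.0000 continue | (k=6,j=5): S=143.7840, (K−S)⁺=0.0000, hold=0.0000 ⇒ V=0.0000 continue | (k=6,j=6): S=187.4258, (K−S)⁺=0.0000, hold=0.0000 ⇒ V=0.0000 continue  boundary S*=64.9164
step 5: (k=5,j=0): S=43.6190, (K−S)⁺=44.7710, hold=43.2337 ⇒ V=44.7710 exercise | (k=5,j=1): S=56.8584, (K−S)⁺=31.5316, hold=29.9943 ⇒ V=31.5316 exercise | (k=5,j=2): S=74.1163, (K−S)⁺=14.2737, hold=14.1901 ⇒ V=14.2737 exercise | (k=5,j=3): S=96.6123, (K−S)⁺=0.0000, hold=2.9993 ⇒ V=2.9993 continue | (k=5,j=4): S=125.9364, (K−S)⁺=0.0000, hold=0.0000 ⇒ V=0.0000 continue | (k=5,j=5): S=164.1610, (K−S)⁺=0.0000, hold=0.0000 ⇒ V=0.0000 continue  boundary S*=74.1163
step 4: (k=4,j=0): S=49.8007, (K−S)⁺=38.5893, hold=37.0521 ⇒ V=38.5893 exercise | (k=4,j=1): S=64.9164, (K−S)⁺=23.4736, hold=21.9364 ⇒ V=23.4736 exercise | (k=4,j=2): S=84.6200, (K−S)⁺=3.7700, hold=8.1153 ⇒ V=8.1153 continue | (k=4,j=3): S=110.3041, (K−S)⁺=0.0000, hold=1.3749 ⇒ V=1.3749 continue | (k=4,j=4): S=143.7840, (K−S)⁺=0.0000, hold=0.0000 ⇒ V=0.0000 continue  boundary S*=64.9164
step 3: (k=3,j=0): S=56.8584, (K−S)⁺=31.5316, hold=29.9943 ⇒ V=31.5316 exercise | (k=3,j=1): S=74.1163, (K−S)⁺=14.2737, hold=15.0143 ⇒ V=15.0143 continue | (k=3,j=2): S=96.6123, (K−S)⁺=0.0000, hold=4.4407 ⇒ V=4.4407 continue | (k=3,j=3): S=125.9364, (K−S)⁺=0.0000, hold=0.6302 ⇒ V=0.6302 continue  boundary S*=56.8584
step 2: (k=2,j=0): S=64.9164, (K−S)⁺=23.4736, hold=22.3246 ⇒ V=23.4736 exercise | (k=2,j=1): S=84.6200, (K−S)⁺=3.7700, hold=9.2104 ⇒ V=9.2104 continue | (k=2,j=2): S=110.3041, (K−S)⁺=0.0000, hold=2.3660 ⇒ V=2.3660 continue  boundary S*=64.9164
step 1: (k=1,j=0): S=74.1163, (K−S)⁺=14.2737, hold=15.5884 ⇒ V=15.5884 continue | (k=1,j=1): S=96.6123, (K−S)⁺=0.0000, hold=5.4623 ⇒ V=5.4623 continue  boundary S*=-
step 0: (k=0,j=0): S=84.6200, (K−S)⁺=3.7700, hold=10.0091 ⇒ V=10.0091 continue  boundary S*=-

price = 10.0091
boundary = - - 64.9164 56.8584 64.9164 74.1163 64.9164
tree:
10.0091
15.5884 5.4623
23.4736 9.2104 2.3660
31.5316 15.0143 4.4407 0.6302
38.5893 23.4736 8.1153 1.3749 0.0000
44.7710 31.5316 14.2737 2.9993 0.0000 0.0000
50.1853 38.5893 23.4736 6.5430 0.0000 0.0000 0.0000
54.9276 44.7710 31.5316 14.2737 0.0000 0.0000 0.0000 0.0000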